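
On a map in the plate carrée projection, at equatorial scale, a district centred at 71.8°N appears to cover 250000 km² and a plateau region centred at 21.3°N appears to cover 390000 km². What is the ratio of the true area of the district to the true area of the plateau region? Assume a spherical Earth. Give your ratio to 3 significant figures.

0.215

On the plate carrée, areal scale = h·k = 1 × sec φ, so true area = apparent × cos φ.
True area of district: 250000 × cos(71.8°) = 250000 × 0.3123 = 78080 km².
True area of plateau region: 390000 × cos(21.3°) = 390000 × 0.9317 = 363400 km².
Ratio = 78080 / 363400 ≈ 0.215.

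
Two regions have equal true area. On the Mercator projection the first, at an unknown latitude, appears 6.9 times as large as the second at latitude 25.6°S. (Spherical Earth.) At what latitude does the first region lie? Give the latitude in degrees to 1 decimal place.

69.9°

Mercator areal scale is sec²φ, so apparent-area ratio = sec²φ₁ / sec²φ₂ = cos²φ₂ / cos²φ₁.
cos²φ₂ / cos²φ₁ = 6.9  ⇒  cos φ₁ = cos 25.6° / √6.9 = 0.9018/2.627 = 0.3433.
φ₁ = arccos(0.3433) ≈ 69.9°.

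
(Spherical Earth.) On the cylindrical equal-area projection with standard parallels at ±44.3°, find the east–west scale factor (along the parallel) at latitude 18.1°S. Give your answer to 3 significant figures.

0.753

For cylindrical equal-area with standard parallel φ₀, h = cos φ / cos φ₀ and k = cos φ₀ / cos φ, so h·k = 1.
k = cos 44.3° / cos 18.1° = 0.7157/0.9505 = 0.7530.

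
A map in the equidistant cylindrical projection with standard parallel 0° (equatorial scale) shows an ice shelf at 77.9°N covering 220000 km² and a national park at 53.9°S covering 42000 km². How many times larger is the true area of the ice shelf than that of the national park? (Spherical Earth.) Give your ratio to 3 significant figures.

1.86

On the plate carrée, areal scale = h·k = 1 × sec φ, so true area = apparent × cos φ.
True area of ice shelf: 220000 × cos(77.9°) = 220000 × 0.2096 = 46120 km².
True area of national park: 42000 × cos(53.9°) = 42000 × 0.5892 = 24750 km².
Ratio = 46120 / 24750 ≈ 1.86.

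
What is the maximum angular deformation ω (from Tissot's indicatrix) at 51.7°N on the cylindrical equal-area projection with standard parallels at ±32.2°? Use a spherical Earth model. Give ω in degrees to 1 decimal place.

A cylindrical equal-area projection with standard parallel φ₀ has meridian scale h = cos φ / cos φ₀ and parallel scale k = cos φ₀ / cos φ (so areas are preserved, h·k = 1).
At 51.7°: h = 0.7324, k = 1.365; principal scales a = 1.365, b = 0.7324.
sin(ω/2) = (a − b)/(a + b) = 0.6329/2.098 = 0.3017, so ω = 2 arcsin(0.3017) ≈ 35.1°.

35.1°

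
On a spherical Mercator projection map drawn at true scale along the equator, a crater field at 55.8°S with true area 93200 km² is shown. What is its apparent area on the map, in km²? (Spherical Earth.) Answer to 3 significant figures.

The Mercator projection is conformal; its linear scale factor is the same in every direction and equals sec φ = 1/cos φ.
Areal scale = k² = sec²φ = 1/cos²(55.8°) = 1/0.5621² = 3.165.
Apparent area = 93200 × 3.165 ≈ 295000 km².

295000 km²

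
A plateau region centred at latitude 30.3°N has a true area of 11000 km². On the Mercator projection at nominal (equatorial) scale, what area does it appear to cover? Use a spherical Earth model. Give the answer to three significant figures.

Mercator is conformal, so the point scale is isotropic: h = k = sec φ = 1/cos φ.
Areal scale = k² = sec²φ = 1/cos²(30.3°) = 1/0.8634² = 1.341.
Apparent area = 11000 × 1.341 ≈ 14800 km².

14800 km²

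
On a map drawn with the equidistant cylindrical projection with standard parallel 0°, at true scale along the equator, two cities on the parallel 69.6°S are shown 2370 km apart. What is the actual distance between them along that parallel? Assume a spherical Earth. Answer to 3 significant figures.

Plate carrée maps x = Rλ, y = Rφ. The meridian scale is h = 1 and the parallel scale is k = 1/cos φ = sec φ.
Along the parallel at 69.6°, map distances are exaggerated by k = sec 69.6° = 2.869.
True distance = 2370 / 2.869 = 2370 × cos 69.6° ≈ 826 km.

826 km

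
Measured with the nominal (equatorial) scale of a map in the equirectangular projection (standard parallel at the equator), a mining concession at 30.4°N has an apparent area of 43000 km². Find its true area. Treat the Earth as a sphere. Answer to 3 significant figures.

37100 km²

For the equirectangular projection with φ₀ = 0 (plate carrée), h = 1 along meridians and k = sec φ along parallels.
Areal scale = h·k = 1 × sec φ; at 30.4°, h = 1.000, k = 1.159, so h·k = 1.159.
True area = apparent / (areal scale) = 43000 / 1.159 ≈ 37100 km².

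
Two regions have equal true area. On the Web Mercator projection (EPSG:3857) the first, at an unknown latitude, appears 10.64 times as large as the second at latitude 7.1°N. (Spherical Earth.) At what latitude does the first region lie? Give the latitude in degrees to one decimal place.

On Mercator, (apparent₁)/(apparent₂) = sec²φ₁ / sec²φ₂ when true areas are equal.
cos²φ₂ / cos²φ₁ = 10.64  ⇒  cos φ₁ = cos 7.1° / √10.64 = 0.9923/3.262 = 0.3042.
φ₁ = arccos(0.3042) ≈ 72.3°.

72.3°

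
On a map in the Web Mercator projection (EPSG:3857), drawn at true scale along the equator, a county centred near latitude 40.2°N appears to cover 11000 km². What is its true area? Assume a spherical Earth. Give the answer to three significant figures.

For Mercator, h = k = sec φ (a conformal cylindrical projection has a single point scale, 1/cos φ).
Areal scale = k² = sec²φ = 1/cos²(40.2°) = 1/0.7638² = 1.714.
True area = apparent / (areal scale) = 11000 / 1.714 ≈ 6420 km².

6420 km²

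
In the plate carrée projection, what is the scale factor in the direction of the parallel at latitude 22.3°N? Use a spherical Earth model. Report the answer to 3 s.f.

1.08

In the plate carrée (x = Rλ, y = Rφ), meridians are true-scale (h = 1) and parallels are stretched by k = sec φ.
k = 1/cos 22.3° = 1/0.9252 = 1.081.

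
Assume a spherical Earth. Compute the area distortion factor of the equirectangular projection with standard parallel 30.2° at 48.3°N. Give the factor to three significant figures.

The equidistant cylindrical projection with φ₀ = 30.2° has h = 1 (meridians true) and k = cos φ₀ / cos φ along parallels.
Areal scale = h·k = 1 × cos φ₀ / cos φ; at 48.3°, h = 1.000, k = 1.299, so h·k = 1.299.

1.30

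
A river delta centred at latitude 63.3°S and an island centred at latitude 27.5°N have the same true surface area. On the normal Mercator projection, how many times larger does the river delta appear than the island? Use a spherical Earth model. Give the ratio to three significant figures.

Mercator areal scale is sec²φ.
At 63.3°: sec²(63.3°) = 1/0.4493² = 4.953.
At 27.5°: sec²(27.5°) = 1/0.8870² = 1.271.
Ratio = 4.953/1.271 = cos²(27.5°)/cos²(63.3°) ≈ 3.90.

3.90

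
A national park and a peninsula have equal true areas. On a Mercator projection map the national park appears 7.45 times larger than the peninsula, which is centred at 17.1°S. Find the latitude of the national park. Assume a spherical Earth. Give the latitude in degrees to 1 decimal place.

69.5°

On Mercator, (apparent₁)/(apparent₂) = sec²φ₁ / sec²φ₂ when true areas are equal.
cos²φ₂ / cos²φ₁ = 7.45  ⇒  cos φ₁ = cos 17.1° / √7.45 = 0.9558/2.729 = 0.3502.
φ₁ = arccos(0.3502) ≈ 69.5°.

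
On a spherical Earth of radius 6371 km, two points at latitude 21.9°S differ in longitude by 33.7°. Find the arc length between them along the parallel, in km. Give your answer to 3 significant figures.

3480 km

Arc length along a parallel = R cos φ · Δλ (with Δλ in radians).
= 6371 × cos 21.9° × (33.7° × π/180) = 6371 × 0.9278 × 0.5882 ≈ 3480 km.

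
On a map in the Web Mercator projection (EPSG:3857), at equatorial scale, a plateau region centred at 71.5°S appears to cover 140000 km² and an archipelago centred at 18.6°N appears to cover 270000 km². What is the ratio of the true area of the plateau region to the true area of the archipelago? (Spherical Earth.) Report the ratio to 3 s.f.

On Mercator the areal scale is sec²φ, so true area = apparent × cos²φ.
True area of plateau region: 140000 × cos²(71.5°) = 140000 × 0.1007 = 14100 km².
True area of archipelago: 270000 × cos²(18.6°) = 270000 × 0.8983 = 242500 km².
Ratio = 14100 / 242500 ≈ 0.0581.

0.0581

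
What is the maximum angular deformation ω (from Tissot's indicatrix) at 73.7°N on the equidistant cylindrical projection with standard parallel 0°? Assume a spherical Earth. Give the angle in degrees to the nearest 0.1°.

68.3°

In the plate carrée (x = Rλ, y = Rφ), meridians are true-scale (h = 1) and parallels are stretched by k = sec φ.
At 73.7°: h = 1.000, k = 3.563; principal scales a = 3.563, b = 1.000.
sin(ω/2) = (a − b)/(a + b) = 2.563/4.563 = 0.5617, so ω = 2 arcsin(0.5617) ≈ 68.3°.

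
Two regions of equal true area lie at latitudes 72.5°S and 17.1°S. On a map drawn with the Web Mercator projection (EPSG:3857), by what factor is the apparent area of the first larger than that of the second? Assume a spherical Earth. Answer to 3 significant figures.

Mercator is conformal with k = sec φ, so areal scale = k² = sec²φ.
At 72.5°: sec²(72.5°) = 1/0.3007² = 11.06.
At 17.1°: sec²(17.1°) = 1/0.9558² = 1.095.
Ratio = 11.06/1.095 = cos²(17.1°)/cos²(72.5°) ≈ 10.1.

10.1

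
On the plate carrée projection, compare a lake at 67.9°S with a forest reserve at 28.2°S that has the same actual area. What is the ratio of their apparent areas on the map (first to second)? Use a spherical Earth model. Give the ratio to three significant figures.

2.34

In the plate carrée (x = Rλ, y = Rφ), meridians are true-scale (h = 1) and parallels are stretched by k = sec φ.
Areal scale at 67.9°: h·k = 1.000 × 2.658 = 2.658.
Areal scale at 28.2°: h·k = 1.000 × 1.135 = 1.135.
Ratio = 2.658/1.135 ≈ 2.34.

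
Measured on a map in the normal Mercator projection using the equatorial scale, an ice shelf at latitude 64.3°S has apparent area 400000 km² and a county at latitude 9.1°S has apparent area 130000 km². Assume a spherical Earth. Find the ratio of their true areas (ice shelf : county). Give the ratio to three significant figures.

On Mercator the areal scale is sec²φ, so true area = apparent × cos²φ.
True area of ice shelf: 400000 × cos²(64.3°) = 400000 × 0.1881 = 75220 km².
True area of county: 130000 × cos²(9.1°) = 130000 × 0.9750 = 126700 km².
Ratio = 75220 / 126700 ≈ 0.593.

0.593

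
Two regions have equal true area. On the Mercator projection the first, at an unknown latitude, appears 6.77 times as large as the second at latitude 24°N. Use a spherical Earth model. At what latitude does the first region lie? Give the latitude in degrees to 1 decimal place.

69.4°

On Mercator, (apparent₁)/(apparent₂) = sec²φ₁ / sec²φ₂ when true areas are equal.
cos²φ₂ / cos²φ₁ = 6.77  ⇒  cos φ₁ = cos 24° / √6.77 = 0.9135/2.602 = 0.3511.
φ₁ = arccos(0.3511) ≈ 69.4°.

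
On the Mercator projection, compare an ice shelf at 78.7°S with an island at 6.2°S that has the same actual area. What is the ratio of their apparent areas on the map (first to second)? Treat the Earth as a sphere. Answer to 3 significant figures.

Mercator areal scale is sec²φ.
At 78.7°: sec²(78.7°) = 1/0.1959² = 26.05.
At 6.2°: sec²(6.2°) = 1/0.9942² = 1.012.
Ratio = 26.05/1.012 = cos²(6.2°)/cos²(78.7°) ≈ 25.7.

25.7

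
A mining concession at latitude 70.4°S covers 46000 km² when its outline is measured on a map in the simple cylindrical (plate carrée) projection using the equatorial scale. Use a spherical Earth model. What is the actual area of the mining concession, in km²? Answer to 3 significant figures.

15400 km²

For the equirectangular projection with φ₀ = 0 (plate carrée), h = 1 along meridians and k = sec φ along parallels.
Areal scale = h·k = 1 × sec φ; at 70.4°, h = 1.000, k = 2.981, so h·k = 2.981.
True area = apparent / (areal scale) = 46000 / 2.981 ≈ 15400 km².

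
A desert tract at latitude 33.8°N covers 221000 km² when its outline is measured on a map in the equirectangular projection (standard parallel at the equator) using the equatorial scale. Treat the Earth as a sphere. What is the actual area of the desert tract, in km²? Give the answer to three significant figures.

184000 km²

Plate carrée maps x = Rλ, y = Rφ. The meridian scale is h = 1 and the parallel scale is k = 1/cos φ = sec φ.
Areal scale = h·k = 1 × sec φ; at 33.8°, h = 1.000, k = 1.203, so h·k = 1.203.
True area = apparent / (areal scale) = 221000 / 1.203 ≈ 184000 km².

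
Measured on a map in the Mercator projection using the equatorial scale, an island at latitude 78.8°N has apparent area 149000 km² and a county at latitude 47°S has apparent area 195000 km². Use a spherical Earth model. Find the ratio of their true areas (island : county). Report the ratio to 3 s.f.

0.0620

On Mercator the areal scale is sec²φ, so true area = apparent × cos²φ.
True area of island: 149000 × cos²(78.8°) = 149000 × 0.03773 = 5621 km².
True area of county: 195000 × cos²(47°) = 195000 × 0.4651 = 90700 km².
Ratio = 5621 / 90700 ≈ 0.0620.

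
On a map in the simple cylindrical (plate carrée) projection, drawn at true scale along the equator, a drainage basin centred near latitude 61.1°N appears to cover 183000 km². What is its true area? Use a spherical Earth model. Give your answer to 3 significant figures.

88400 km²

Plate carrée maps x = Rλ, y = Rφ. The meridian scale is h = 1 and the parallel scale is k = 1/cos φ = sec φ.
Areal scale = h·k = 1 × sec φ; at 61.1°, h = 1.000, k = 2.069, so h·k = 2.069.
True area = apparent / (areal scale) = 183000 / 2.069 ≈ 88400 km².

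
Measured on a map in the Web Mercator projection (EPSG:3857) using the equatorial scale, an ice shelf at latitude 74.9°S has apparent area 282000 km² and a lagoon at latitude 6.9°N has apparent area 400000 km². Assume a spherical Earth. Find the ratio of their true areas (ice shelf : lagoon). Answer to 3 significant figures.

0.0485

Since Mercator area scale is 1/cos²φ, the true area equals the apparent area multiplied by cos²φ.
True area of ice shelf: 282000 × cos²(74.9°) = 282000 × 0.06786 = 19140 km².
True area of lagoon: 400000 × cos²(6.9°) = 400000 × 0.9856 = 394200 km².
Ratio = 19140 / 394200 ≈ 0.0485.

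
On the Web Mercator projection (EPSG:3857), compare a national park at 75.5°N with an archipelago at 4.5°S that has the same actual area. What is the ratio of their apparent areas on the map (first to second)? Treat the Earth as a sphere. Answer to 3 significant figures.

15.9

Mercator is conformal with k = sec φ, so areal scale = k² = sec²φ.
At 75.5°: sec²(75.5°) = 1/0.2504² = 15.95.
At 4.5°: sec²(4.5°) = 1/0.9969² = 1.006.
Ratio = 15.95/1.006 = cos²(4.5°)/cos²(75.5°) ≈ 15.9.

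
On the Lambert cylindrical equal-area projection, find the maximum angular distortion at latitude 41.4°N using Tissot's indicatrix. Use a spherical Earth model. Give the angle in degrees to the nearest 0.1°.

32.5°

The Lambert cylindrical equal-area projection is the cylindrical equal-area projection with its standard parallel at the equator (φ₀ = 0). A cylindrical equal-area projection with standard parallel φ₀ has meridian scale h = cos φ / cos φ₀ and parallel scale k = cos φ₀ / cos φ (so areas are preserved, h·k = 1).
At 41.4°: h = 0.7501, k = 1.333; principal scales a = 1.333, b = 0.7501.
sin(ω/2) = (a − b)/(a + b) = 0.5830/2.083 = 0.2799, so ω = 2 arcsin(0.2799) ≈ 32.5°.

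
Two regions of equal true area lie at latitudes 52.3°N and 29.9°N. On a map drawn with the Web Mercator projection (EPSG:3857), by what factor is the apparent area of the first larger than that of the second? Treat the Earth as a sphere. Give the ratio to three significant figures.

2.01

On Mercator, area is exaggerated by sec²φ = 1/cos²φ.
At 52.3°: sec²(52.3°) = 1/0.6115² = 2.674.
At 29.9°: sec²(29.9°) = 1/0.8669² = 1.331.
Ratio = 2.674/1.331 = cos²(29.9°)/cos²(52.3°) ≈ 2.01.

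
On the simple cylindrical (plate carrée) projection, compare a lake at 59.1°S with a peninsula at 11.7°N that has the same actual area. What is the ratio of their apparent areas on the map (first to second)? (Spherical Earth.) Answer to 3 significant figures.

For the equirectangular projection with φ₀ = 0 (plate carrée), h = 1 along meridians and k = sec φ along parallels.
Areal scale at 59.1°: h·k = 1.000 × 1.947 = 1.947.
Areal scale at 11.7°: h·k = 1.000 × 1.021 = 1.021.
Ratio = 1.947/1.021 ≈ 1.91.

1.91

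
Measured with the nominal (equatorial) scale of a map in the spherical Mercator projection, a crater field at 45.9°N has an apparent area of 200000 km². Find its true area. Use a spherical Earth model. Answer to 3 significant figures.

For Mercator, h = k = sec φ (a conformal cylindrical projection has a single point scale, 1/cos φ).
Areal scale = k² = sec²φ = 1/cos²(45.9°) = 1/0.6959² = 2.065.
True area = apparent / (areal scale) = 200000 / 2.065 ≈ 96900 km².

96900 km²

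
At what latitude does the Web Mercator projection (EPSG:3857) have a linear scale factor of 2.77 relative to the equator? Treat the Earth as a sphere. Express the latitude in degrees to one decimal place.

Mercator scale is k = sec φ = 1/cos φ.
1/cos φ = 2.77  ⇒  cos φ = 0.3610  ⇒  φ = arccos(0.3610) ≈ 68.8°.

68.8°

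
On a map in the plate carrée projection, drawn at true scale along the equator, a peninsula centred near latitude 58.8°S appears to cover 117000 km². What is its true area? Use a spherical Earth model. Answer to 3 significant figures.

60600 km²

In the plate carrée (x = Rλ, y = Rφ), meridians are true-scale (h = 1) and parallels are stretched by k = sec φ.
Areal scale = h·k = 1 × sec φ; at 58.8°, h = 1.000, k = 1.930, so h·k = 1.930.
True area = apparent / (areal scale) = 117000 / 1.930 ≈ 60600 km².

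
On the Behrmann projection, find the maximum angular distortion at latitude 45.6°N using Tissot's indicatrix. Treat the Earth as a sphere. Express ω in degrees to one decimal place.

The Behrmann projection is cylindrical equal-area with φ₀ = 30°. A cylindrical equal-area projection with standard parallel φ₀ has meridian scale h = cos φ / cos φ₀ and parallel scale k = cos φ₀ / cos φ (so areas are preserved, h·k = 1).
At 45.6°: h = 0.8079, k = 1.238; principal scales a = 1.238, b = 0.8079.
sin(ω/2) = (a − b)/(a + b) = 0.4299/2.046 = 0.2101, so ω = 2 arcsin(0.2101) ≈ 24.3°.

24.3°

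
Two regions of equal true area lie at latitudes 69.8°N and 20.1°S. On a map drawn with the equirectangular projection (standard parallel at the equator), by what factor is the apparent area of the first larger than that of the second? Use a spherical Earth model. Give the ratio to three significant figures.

2.72

In the plate carrée (x = Rλ, y = Rφ), meridians are true-scale (h = 1) and parallels are stretched by k = sec φ.
Areal scale at 69.8°: h·k = 1.000 × 2.896 = 2.896.
Areal scale at 20.1°: h·k = 1.000 × 1.065 = 1.065.
Ratio = 2.896/1.065 ≈ 2.72.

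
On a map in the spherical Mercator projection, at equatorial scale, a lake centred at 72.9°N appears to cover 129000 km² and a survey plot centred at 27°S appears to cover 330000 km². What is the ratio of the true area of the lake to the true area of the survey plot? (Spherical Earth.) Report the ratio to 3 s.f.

On Mercator the areal scale is sec²φ, so true area = apparent × cos²φ.
True area of lake: 129000 × cos²(72.9°) = 129000 × 0.08646 = 11150 km².
True area of survey plot: 330000 × cos²(27°) = 330000 × 0.7939 = 262000 km².
Ratio = 11150 / 262000 ≈ 0.0426.

0.0426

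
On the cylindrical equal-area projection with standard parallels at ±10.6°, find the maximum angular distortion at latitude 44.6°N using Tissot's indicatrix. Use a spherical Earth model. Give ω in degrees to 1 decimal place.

A cylindrical equal-area projection with standard parallel φ₀ has meridian scale h = cos φ / cos φ₀ and parallel scale k = cos φ₀ / cos φ (so areas are preserved, h·k = 1).
At 44.6°: h = 0.7244, k = 1.380; principal scales a = 1.380, b = 0.7244.
sin(ω/2) = (a − b)/(a + b) = 0.6561/2.105 = 0.3117, so ω = 2 arcsin(0.3117) ≈ 36.3°.

36.3°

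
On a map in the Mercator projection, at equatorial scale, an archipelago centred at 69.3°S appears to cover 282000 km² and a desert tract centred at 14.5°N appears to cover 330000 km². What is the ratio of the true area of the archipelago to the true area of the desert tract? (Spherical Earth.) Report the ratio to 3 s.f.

On Mercator the areal scale is sec²φ, so true area = apparent × cos²φ.
True area of archipelago: 282000 × cos²(69.3°) = 282000 × 0.1249 = 35230 km².
True area of desert tract: 330000 × cos²(14.5°) = 330000 × 0.9373 = 309300 km².
Ratio = 35230 / 309300 ≈ 0.114.

0.114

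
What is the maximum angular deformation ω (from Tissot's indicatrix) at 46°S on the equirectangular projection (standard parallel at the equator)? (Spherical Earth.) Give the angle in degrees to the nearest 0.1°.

20.8°

For the equirectangular projection with φ₀ = 0 (plate carrée), h = 1 along meridians and k = sec φ along parallels.
At 46°: h = 1.000, k = 1.440; principal scales a = 1.440, b = 1.000.
sin(ω/2) = (a − b)/(a + b) = 0.4396/2.440 = 0.1802, so ω = 2 arcsin(0.1802) ≈ 20.8°.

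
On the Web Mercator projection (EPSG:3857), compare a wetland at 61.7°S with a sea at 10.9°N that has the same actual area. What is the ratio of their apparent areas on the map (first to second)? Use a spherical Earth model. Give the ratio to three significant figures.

4.29

Mercator is conformal with k = sec φ, so areal scale = k² = sec²φ.
At 61.7°: sec²(61.7°) = 1/0.4741² = 4.449.
At 10.9°: sec²(10.9°) = 1/0.9820² = 1.037.
Ratio = 4.449/1.037 = cos²(10.9°)/cos²(61.7°) ≈ 4.29.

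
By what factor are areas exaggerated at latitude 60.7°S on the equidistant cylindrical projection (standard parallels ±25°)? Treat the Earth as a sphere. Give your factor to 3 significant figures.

In the equirectangular projection with standard parallel φ₀ = 25° (x = Rλ cos φ₀, y = Rφ), meridians are true-scale (h = 1) and the parallel scale is k = cos φ₀ / cos φ.
Areal scale = h·k = 1 × cos φ₀ / cos φ; at 60.7°, h = 1.000, k = 1.852, so h·k = 1.852.

1.85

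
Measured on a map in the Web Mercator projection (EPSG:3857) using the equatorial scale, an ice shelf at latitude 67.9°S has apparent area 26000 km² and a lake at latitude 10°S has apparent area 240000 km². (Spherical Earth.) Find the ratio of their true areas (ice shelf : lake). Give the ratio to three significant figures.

0.0158

On Mercator the areal scale is sec²φ, so true area = apparent × cos²φ.
True area of ice shelf: 26000 × cos²(67.9°) = 26000 × 0.1415 = 3680 km².
True area of lake: 240000 × cos²(10°) = 240000 × 0.9698 = 232800 km².
Ratio = 3680 / 232800 ≈ 0.0158.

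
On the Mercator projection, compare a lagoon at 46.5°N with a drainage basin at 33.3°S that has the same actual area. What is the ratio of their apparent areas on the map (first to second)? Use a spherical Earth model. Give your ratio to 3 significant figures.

Mercator is conformal with k = sec φ, so areal scale = k² = sec²φ.
At 46.5°: sec²(46.5°) = 1/0.6884² = 2.110.
At 33.3°: sec²(33.3°) = 1/0.8358² = 1.431.
Ratio = 2.110/1.431 = cos²(33.3°)/cos²(46.5°) ≈ 1.47.

1.47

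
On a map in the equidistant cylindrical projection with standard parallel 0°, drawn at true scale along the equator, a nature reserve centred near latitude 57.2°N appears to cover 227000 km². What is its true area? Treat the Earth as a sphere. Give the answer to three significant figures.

123000 km²

For the equirectangular projection with φ₀ = 0 (plate carrée), h = 1 along meridians and k = sec φ along parallels.
Areal scale = h·k = 1 × sec φ; at 57.2°, h = 1.000, k = 1.846, so h·k = 1.846.
True area = apparent / (areal scale) = 227000 / 1.846 ≈ 123000 km².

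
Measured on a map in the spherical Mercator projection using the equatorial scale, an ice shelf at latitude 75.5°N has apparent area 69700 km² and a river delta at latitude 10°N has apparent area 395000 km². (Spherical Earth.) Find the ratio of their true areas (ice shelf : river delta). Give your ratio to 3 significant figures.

Since Mercator area scale is 1/cos²φ, the true area equals the apparent area multiplied by cos²φ.
True area of ice shelf: 69700 × cos²(75.5°) = 69700 × 0.06269 = 4370 km².
True area of river delta: 395000 × cos²(10°) = 395000 × 0.9698 = 383100 km².
Ratio = 4370 / 383100 ≈ 0.0114.

0.0114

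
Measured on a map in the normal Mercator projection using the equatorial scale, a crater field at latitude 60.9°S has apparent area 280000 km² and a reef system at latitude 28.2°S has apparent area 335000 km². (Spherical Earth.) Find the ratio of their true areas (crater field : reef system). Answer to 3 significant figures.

On Mercator the areal scale is sec²φ, so true area = apparent × cos²φ.
True area of crater field: 280000 × cos²(60.9°) = 280000 × 0.2365 = 66230 km².
True area of reef system: 335000 × cos²(28.2°) = 335000 × 0.7767 = 260200 km².
Ratio = 66230 / 260200 ≈ 0.255.

0.255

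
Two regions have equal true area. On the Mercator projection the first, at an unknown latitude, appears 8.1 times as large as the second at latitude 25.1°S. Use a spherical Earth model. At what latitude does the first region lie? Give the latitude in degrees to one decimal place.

71.4°

Mercator areal scale is sec²φ, so apparent-area ratio = sec²φ₁ / sec²φ₂ = cos²φ₂ / cos²φ₁.
cos²φ₂ / cos²φ₁ = 8.1  ⇒  cos φ₁ = cos 25.1° / √8.1 = 0.9056/2.846 = 0.3182.
φ₁ = arccos(0.3182) ≈ 71.4°.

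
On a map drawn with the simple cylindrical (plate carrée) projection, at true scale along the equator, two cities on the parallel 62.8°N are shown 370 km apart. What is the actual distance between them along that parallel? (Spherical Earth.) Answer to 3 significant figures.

169 km

Plate carrée maps x = Rλ, y = Rφ. The meridian scale is h = 1 and the parallel scale is k = 1/cos φ = sec φ.
Along the parallel at 62.8°, map distances are exaggerated by k = sec 62.8° = 2.188.
True distance = 370 / 2.188 = 370 × cos 62.8° ≈ 169 km.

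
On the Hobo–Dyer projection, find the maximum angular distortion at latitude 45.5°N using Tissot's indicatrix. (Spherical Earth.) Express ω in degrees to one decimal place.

Hobo–Dyer is a cylindrical equal-area projection with standard parallels at ±37.5°. For cylindrical equal-area with standard parallel φ₀, h = cos φ / cos φ₀ and k = cos φ₀ / cos φ, so h·k = 1.
At 45.5°: h = 0.8835, k = 1.132; principal scales a = 1.132, b = 0.8835.
sin(ω/2) = (a − b)/(a + b) = 0.2484/2.015 = 0.1233, so ω = 2 arcsin(0.1233) ≈ 14.2°.

14.2°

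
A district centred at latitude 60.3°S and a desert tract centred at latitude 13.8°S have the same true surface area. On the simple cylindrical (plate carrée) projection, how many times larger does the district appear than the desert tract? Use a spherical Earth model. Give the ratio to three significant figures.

1.96

In the plate carrée (x = Rλ, y = Rφ), meridians are true-scale (h = 1) and parallels are stretched by k = sec φ.
Areal scale at 60.3°: h·k = 1.000 × 2.018 = 2.018.
Areal scale at 13.8°: h·k = 1.000 × 1.030 = 1.030.
Ratio = 2.018/1.030 ≈ 1.96.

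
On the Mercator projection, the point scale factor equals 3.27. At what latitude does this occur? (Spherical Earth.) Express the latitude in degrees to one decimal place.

72.2°

Mercator scale is k = sec φ = 1/cos φ.
1/cos φ = 3.27  ⇒  cos φ = 0.3058  ⇒  φ = arccos(0.3058) ≈ 72.2°.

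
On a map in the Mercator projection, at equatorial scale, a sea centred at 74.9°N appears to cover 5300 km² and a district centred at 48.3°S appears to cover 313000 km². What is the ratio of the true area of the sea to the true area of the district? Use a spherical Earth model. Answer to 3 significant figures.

0.00260

Since Mercator area scale is 1/cos²φ, the true area equals the apparent area multiplied by cos²φ.
True area of sea: 5300 × cos²(74.9°) = 5300 × 0.06786 = 359.7 km².
True area of district: 313000 × cos²(48.3°) = 313000 × 0.4425 = 138500 km².
Ratio = 359.7 / 138500 ≈ 0.00260.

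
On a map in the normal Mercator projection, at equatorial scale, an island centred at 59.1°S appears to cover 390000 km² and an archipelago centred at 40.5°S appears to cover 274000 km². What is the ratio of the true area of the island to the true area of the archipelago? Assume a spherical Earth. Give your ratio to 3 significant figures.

Mercator's areal exaggeration is sec²φ; hence true area = (apparent area) · cos²φ.
True area of island: 390000 × cos²(59.1°) = 390000 × 0.2637 = 102900 km².
True area of archipelago: 274000 × cos²(40.5°) = 274000 × 0.5782 = 158400 km².
Ratio = 102900 / 158400 ≈ 0.649.

0.649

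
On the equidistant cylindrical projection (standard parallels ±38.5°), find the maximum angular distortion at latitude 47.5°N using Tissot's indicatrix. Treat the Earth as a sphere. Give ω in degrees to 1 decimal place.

With standard parallel φ₀ = 38.5°, the equirectangular projection gives x = Rλ cos φ₀, y = Rφ, so h = 1 and k = cos 38.5° / cos φ.
At 47.5°: h = 1.000, k = 1.158; principal scales a = 1.158, b = 1.000.
sin(ω/2) = (a − b)/(a + b) = 0.1584/2.158 = 0.07339, so ω = 2 arcsin(0.07339) ≈ 8.4°.

8.4°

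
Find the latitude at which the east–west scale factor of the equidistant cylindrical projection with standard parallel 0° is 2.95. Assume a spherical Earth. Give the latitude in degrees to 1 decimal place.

Plate carrée: h = 1, k = sec φ along parallels.
sec φ = 2.95  ⇒  cos φ = 0.3390  ⇒  φ ≈ 70.2°.

70.2°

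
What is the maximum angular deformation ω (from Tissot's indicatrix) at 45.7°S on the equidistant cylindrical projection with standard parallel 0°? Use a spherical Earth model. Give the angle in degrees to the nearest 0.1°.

20.5°

In the plate carrée (x = Rλ, y = Rφ), meridians are true-scale (h = 1) and parallels are stretched by k = sec φ.
At 45.7°: h = 1.000, k = 1.432; principal scales a = 1.432, b = 1.000.
sin(ω/2) = (a − b)/(a + b) = 0.4318/2.432 = 0.1776, so ω = 2 arcsin(0.1776) ≈ 20.5°.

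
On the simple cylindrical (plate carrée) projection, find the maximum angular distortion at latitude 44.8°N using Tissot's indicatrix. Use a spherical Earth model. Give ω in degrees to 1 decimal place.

In the plate carrée (x = Rλ, y = Rφ), meridians are true-scale (h = 1) and parallels are stretched by k = sec φ.
At 44.8°: h = 1.000, k = 1.409; principal scales a = 1.409, b = 1.000.
sin(ω/2) = (a − b)/(a + b) = 0.4093/2.409 = 0.1699, so ω = 2 arcsin(0.1699) ≈ 19.6°.

19.6°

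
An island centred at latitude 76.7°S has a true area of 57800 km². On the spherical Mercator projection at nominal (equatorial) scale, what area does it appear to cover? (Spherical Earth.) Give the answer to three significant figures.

For Mercator, h = k = sec φ (a conformal cylindrical projection has a single point scale, 1/cos φ).
Areal scale = k² = sec²φ = 1/cos²(76.7°) = 1/0.2300² = 18.90.
Apparent area = 57800 × 18.90 ≈ 1090000 km².

1090000 km²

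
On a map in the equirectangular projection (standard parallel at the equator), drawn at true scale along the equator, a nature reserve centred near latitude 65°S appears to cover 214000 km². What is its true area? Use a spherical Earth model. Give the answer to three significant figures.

90400 km²

For the equirectangular projection with φ₀ = 0 (plate carrée), h = 1 along meridians and k = sec φ along parallels.
Areal scale = h·k = 1 × sec φ; at 65°, h = 1.000, k = 2.366, so h·k = 2.366.
True area = apparent / (areal scale) = 214000 / 2.366 ≈ 90400 km².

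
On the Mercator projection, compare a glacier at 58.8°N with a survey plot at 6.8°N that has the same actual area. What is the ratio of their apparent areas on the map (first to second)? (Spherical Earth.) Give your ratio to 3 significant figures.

Mercator is conformal with k = sec φ, so areal scale = k² = sec²φ.
At 58.8°: sec²(58.8°) = 1/0.5180² = 3.726.
At 6.8°: sec²(6.8°) = 1/0.9930² = 1.014.
Ratio = 3.726/1.014 = cos²(6.8°)/cos²(58.8°) ≈ 3.67.

3.67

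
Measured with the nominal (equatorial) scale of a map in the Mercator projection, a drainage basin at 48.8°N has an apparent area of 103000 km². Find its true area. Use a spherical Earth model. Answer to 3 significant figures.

44700 km²

For Mercator, h = k = sec φ (a conformal cylindrical projection has a single point scale, 1/cos φ).
Areal scale = k² = sec²φ = 1/cos²(48.8°) = 1/0.6587² = 2.305.
True area = apparent / (areal scale) = 103000 / 2.305 ≈ 44700 km².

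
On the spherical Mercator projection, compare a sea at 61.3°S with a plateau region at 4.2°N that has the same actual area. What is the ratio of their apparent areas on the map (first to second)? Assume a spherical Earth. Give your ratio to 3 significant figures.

4.31

Mercator areal scale is sec²φ.
At 61.3°: sec²(61.3°) = 1/0.4802² = 4.336.
At 4.2°: sec²(4.2°) = 1/0.9973² = 1.005.
Ratio = 4.336/1.005 = cos²(4.2°)/cos²(61.3°) ≈ 4.31.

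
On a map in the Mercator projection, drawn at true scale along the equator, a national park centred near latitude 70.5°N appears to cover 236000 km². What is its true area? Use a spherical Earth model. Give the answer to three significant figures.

Mercator is conformal, so the point scale is isotropic: h = k = sec φ = 1/cos φ.
Areal scale = k² = sec²φ = 1/cos²(70.5°) = 1/0.3338² = 8.974.
True area = apparent / (areal scale) = 236000 / 8.974 ≈ 26300 km².

26300 km²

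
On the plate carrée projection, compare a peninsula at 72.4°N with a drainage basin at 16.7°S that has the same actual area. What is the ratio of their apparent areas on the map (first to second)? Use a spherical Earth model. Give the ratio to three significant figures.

3.17

Plate carrée maps x = Rλ, y = Rφ. The meridian scale is h = 1 and the parallel scale is k = 1/cos φ = sec φ.
Areal scale at 72.4°: h·k = 1.000 × 3.307 = 3.307.
Areal scale at 16.7°: h·k = 1.000 × 1.044 = 1.044.
Ratio = 3.307/1.044 ≈ 3.17.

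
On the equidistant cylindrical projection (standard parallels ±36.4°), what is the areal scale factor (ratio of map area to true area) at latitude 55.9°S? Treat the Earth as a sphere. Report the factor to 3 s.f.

1.44

The equidistant cylindrical projection with φ₀ = 36.4° has h = 1 (meridians true) and k = cos φ₀ / cos φ along parallels.
Areal scale = h·k = 1 × cos φ₀ / cos φ; at 55.9°, h = 1.000, k = 1.436, so h·k = 1.436.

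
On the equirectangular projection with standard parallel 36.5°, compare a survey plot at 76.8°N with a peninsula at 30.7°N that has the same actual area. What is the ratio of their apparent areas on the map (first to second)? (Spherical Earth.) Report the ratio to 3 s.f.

In the equirectangular projection with standard parallel φ₀ = 36.5° (x = Rλ cos φ₀, y = Rφ), meridians are true-scale (h = 1) and the parallel scale is k = cos φ₀ / cos φ.
Areal scale at 76.8°: h·k = 1.000 × 3.520 = 3.520.
Areal scale at 30.7°: h·k = 1.000 × 0.9349 = 0.9349.
Ratio = 3.520/0.9349 ≈ 3.77.

3.77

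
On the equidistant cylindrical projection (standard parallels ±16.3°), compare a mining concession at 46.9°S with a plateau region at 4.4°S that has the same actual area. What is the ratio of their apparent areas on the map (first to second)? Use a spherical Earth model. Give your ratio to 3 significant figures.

The equidistant cylindrical projection with φ₀ = 16.3° has h = 1 (meridians true) and k = cos φ₀ / cos φ along parallels.
Areal scale at 46.9°: h·k = 1.000 × 1.405 = 1.405.
Areal scale at 4.4°: h·k = 1.000 × 0.9626 = 0.9626.
Ratio = 1.405/0.9626 ≈ 1.46.

1.46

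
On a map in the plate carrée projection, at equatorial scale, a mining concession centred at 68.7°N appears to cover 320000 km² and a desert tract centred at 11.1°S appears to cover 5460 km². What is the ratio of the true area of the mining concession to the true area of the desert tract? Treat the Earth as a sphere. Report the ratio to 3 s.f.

On the plate carrée, areal scale = h·k = 1 × sec φ, so true area = apparent × cos φ.
True area of mining concession: 320000 × cos(68.7°) = 320000 × 0.3633 = 116200 km².
True area of desert tract: 5460 × cos(11.1°) = 5460 × 0.9813 = 5358 km².
Ratio = 116200 / 5358 ≈ 21.7.

21.7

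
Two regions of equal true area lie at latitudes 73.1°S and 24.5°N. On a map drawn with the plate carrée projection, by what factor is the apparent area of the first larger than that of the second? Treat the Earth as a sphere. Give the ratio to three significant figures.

For the equirectangular projection with φ₀ = 0 (plate carrée), h = 1 along meridians and k = sec φ along parallels.
Areal scale at 73.1°: h·k = 1.000 × 3.440 = 3.440.
Areal scale at 24.5°: h·k = 1.000 × 1.099 = 1.099.
Ratio = 3.440/1.099 ≈ 3.13.

3.13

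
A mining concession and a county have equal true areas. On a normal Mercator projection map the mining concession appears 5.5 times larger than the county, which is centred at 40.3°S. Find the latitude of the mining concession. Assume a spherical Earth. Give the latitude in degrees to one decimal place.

71.0°

For equal true areas on Mercator, apparent areas scale as sec²φ, so the ratio is cos²φ₂ / cos²φ₁.
cos²φ₂ / cos²φ₁ = 5.5  ⇒  cos φ₁ = cos 40.3° / √5.5 = 0.7627/2.345 = 0.3252.
φ₁ = arccos(0.3252) ≈ 71.0°.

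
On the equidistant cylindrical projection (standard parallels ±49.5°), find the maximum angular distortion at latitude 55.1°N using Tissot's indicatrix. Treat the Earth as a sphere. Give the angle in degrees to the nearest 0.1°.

With standard parallel φ₀ = 49.5°, the equirectangular projection gives x = Rλ cos φ₀, y = Rφ, so h = 1 and k = cos 49.5° / cos φ.
At 55.1°: h = 1.000, k = 1.135; principal scales a = 1.135, b = 1.000.
sin(ω/2) = (a − b)/(a + b) = 0.1351/2.135 = 0.06328, so ω = 2 arcsin(0.06328) ≈ 7.3°.

7.3°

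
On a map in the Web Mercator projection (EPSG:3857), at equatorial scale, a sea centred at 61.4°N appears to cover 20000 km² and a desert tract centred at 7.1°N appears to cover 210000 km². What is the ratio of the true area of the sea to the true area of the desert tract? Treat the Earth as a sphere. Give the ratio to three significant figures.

Since Mercator area scale is 1/cos²φ, the true area equals the apparent area multiplied by cos²φ.
True area of sea: 20000 × cos²(61.4°) = 20000 × 0.2291 = 4583 km².
True area of desert tract: 210000 × cos²(7.1°) = 210000 × 0.9847 = 206800 km².
Ratio = 4583 / 206800 ≈ 0.0222.

0.0222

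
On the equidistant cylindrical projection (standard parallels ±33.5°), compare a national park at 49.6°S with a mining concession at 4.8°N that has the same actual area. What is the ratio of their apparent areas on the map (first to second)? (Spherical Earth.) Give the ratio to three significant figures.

1.54

With standard parallel φ₀ = 33.5°, the equirectangular projection gives x = Rλ cos φ₀, y = Rφ, so h = 1 and k = cos 33.5° / cos φ.
Areal scale at 49.6°: h·k = 1.000 × 1.287 = 1.287.
Areal scale at 4.8°: h·k = 1.000 × 0.8368 = 0.8368.
Ratio = 1.287/0.8368 ≈ 1.54.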